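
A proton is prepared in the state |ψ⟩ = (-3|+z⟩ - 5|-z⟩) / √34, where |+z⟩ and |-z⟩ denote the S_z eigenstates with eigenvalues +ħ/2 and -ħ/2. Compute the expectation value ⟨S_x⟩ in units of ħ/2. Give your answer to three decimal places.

0.882

⟨σ_x⟩ = 2 Re(a* b)/(|a|²+|b|²) with a = -3, b = -5.
a* b = 15, so ⟨σ_x⟩ = 30/34.
⟨S_x⟩ = (ħ/2)·⟨σ_x⟩.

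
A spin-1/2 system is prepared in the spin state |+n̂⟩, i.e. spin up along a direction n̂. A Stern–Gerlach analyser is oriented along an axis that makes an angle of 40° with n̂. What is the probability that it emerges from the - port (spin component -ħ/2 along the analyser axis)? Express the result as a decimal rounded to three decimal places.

0.117

For spin-½, the probability of finding spin-up along an axis at angle θ to the initial spin direction is cos²(θ/2); spin-down is sin²(θ/2).
θ = 40°, so P = sin²(20°) ≈ 0.117.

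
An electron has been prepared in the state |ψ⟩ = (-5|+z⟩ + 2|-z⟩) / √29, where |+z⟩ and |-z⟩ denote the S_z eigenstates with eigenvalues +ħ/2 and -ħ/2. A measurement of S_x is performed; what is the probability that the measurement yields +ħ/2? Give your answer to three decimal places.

0.155

|+x⟩ = (|+z⟩ + |-z⟩)/√2, so ⟨+x|ψ⟩ = (-3) / (√2·√29).
P = |-3|² / 58 = 9/58.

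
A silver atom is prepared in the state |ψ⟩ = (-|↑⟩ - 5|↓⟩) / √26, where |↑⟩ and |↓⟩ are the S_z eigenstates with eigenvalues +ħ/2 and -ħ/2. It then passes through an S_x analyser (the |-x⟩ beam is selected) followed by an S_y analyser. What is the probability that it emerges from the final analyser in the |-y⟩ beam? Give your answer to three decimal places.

0.154

First analyser (S_x): P(|-x⟩) = |⟨-x|ψ⟩|² = 16/52.
After stage 1 the state is |-x⟩; P(|-y⟩) = |⟨-y|-x⟩|² = 1/2.
Joint probability = 16/52 × 1/2 = 0.154.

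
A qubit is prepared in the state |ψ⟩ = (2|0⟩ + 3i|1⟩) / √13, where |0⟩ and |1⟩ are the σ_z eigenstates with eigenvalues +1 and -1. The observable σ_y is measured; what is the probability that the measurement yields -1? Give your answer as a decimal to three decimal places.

|-y⟩ = (|0⟩ - i|1⟩)/√2, so ⟨-y|ψ⟩ = (-1) / (√2·√13).
P = |-1|² / 26 = 1/26.

0.038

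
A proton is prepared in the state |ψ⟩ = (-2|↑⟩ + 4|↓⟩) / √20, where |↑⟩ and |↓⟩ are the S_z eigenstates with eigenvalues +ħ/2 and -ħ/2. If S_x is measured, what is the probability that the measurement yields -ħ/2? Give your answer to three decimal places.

|-x⟩ = (|↑⟩ - |↓⟩)/√2, so ⟨-x|ψ⟩ = (-6) / (√2·√20).
P = |-6|² / 40 = 36/40.

0.900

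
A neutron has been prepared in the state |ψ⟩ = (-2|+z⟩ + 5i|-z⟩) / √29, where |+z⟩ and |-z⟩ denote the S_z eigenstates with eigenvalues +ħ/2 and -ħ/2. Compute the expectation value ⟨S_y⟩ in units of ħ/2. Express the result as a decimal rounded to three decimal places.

-0.690

⟨σ_y⟩ = 2 Im(a* b)/(|a|²+|b|²) with a = -2, b = 5i.
a* b = -10i, so ⟨σ_y⟩ = -20/29.
⟨S_y⟩ = (ħ/2)·⟨σ_y⟩.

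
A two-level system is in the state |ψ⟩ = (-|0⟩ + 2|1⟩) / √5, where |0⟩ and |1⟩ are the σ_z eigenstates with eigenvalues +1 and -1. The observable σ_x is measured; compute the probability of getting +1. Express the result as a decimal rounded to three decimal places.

|+x⟩ = (|0⟩ + |1⟩)/√2, so ⟨+x|ψ⟩ = (1) / (√2·√5).
P = |1|² / 10 = 1/10.

0.100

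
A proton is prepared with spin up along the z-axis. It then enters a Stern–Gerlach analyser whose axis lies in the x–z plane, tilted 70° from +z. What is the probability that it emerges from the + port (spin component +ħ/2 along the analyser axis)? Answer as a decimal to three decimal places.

For spin-½, the probability of finding spin-up along an axis at angle θ to the initial spin direction is cos²(θ/2); spin-down is sin²(θ/2).
θ = 70°, so P = cos²(35°) ≈ 0.671.

0.671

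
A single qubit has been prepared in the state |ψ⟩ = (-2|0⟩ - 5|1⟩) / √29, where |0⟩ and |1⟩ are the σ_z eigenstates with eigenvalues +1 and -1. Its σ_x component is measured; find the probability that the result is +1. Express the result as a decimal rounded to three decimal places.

|+x⟩ = (|0⟩ + |1⟩)/√2, so ⟨+x|ψ⟩ = (-7) / (√2·√29).
P = |-7|² / 58 = 49/58.

0.845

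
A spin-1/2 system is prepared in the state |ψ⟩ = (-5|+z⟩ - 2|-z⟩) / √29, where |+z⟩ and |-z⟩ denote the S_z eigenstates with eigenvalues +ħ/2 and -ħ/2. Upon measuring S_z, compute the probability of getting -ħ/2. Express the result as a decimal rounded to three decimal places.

The -ħ/2 outcome corresponds to |-z⟩. Its amplitude in |ψ⟩ is -2/√29.
P = |-2|² / 29 = 4/29.

0.138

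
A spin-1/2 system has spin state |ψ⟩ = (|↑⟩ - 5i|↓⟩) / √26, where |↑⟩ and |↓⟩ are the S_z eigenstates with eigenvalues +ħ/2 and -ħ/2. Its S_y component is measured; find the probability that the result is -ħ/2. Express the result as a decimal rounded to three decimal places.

0.692

|-y⟩ = (|↑⟩ - i|↓⟩)/√2, so ⟨-y|ψ⟩ = (6) / (√2·√26).
P = |6|² / 52 = 36/52.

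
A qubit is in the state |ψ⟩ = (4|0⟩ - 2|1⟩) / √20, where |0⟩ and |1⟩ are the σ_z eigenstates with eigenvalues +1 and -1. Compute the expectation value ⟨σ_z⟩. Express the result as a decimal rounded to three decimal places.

⟨σ_z⟩ = |a|² - |b|² divided by |a|²+|b|², with a, b the |0⟩, |1⟩ amplitudes.
= (16 - 4)/20 = 12/20.

0.600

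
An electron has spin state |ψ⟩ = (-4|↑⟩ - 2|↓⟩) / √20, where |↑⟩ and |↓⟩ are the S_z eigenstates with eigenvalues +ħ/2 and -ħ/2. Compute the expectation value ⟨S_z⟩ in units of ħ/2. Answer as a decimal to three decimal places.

⟨σ_z⟩ = |a|² - |b|² divided by |a|²+|b|², with a, b the |↑⟩, |↓⟩ amplitudes.
= (16 - 4)/20 = 12/20.
⟨S_z⟩ = (ħ/2)·⟨σ_z⟩.

0.600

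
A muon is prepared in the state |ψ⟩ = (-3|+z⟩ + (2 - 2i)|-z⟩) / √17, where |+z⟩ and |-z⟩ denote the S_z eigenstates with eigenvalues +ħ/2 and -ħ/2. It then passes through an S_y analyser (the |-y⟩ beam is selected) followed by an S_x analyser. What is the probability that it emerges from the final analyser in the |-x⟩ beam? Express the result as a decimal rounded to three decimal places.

First analyser (S_y): P(|-y⟩) = |⟨-y|ψ⟩|² = 5/34.
After stage 1 the state is |-y⟩; P(|-x⟩) = |⟨-x|-y⟩|² = 1/2.
Joint probability = 5/34 × 1/2 = 0.074.

0.074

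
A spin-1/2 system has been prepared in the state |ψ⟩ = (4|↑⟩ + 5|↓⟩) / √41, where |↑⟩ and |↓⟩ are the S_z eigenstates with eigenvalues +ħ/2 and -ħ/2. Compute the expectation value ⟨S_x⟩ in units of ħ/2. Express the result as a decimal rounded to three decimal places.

0.976

⟨σ_x⟩ = 2 Re(a* b)/(|a|²+|b|²) with a = 4, b = 5.
a* b = 20, so ⟨σ_x⟩ = 40/41.
⟨S_x⟩ = (ħ/2)·⟨σ_x⟩.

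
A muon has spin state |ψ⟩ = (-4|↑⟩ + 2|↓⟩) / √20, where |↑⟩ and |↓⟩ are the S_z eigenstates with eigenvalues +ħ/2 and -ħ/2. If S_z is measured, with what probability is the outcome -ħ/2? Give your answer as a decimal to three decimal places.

0.200

The -ħ/2 outcome corresponds to |↓⟩. Its amplitude in |ψ⟩ is 2/√20.
P = |2|² / 20 = 4/20.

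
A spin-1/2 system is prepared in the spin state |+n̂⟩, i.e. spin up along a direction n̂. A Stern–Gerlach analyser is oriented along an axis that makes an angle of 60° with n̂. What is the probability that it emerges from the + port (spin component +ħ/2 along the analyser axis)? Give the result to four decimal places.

0.7500

For spin-½, the probability of finding spin-up along an axis at angle θ to the initial spin direction is cos²(θ/2); spin-down is sin²(θ/2).
θ = 60°, so P = cos²(30°) ≈ 0.7500.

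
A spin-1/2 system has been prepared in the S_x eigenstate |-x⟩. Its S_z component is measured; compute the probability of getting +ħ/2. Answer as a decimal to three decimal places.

0.500

In the S_z basis, |-x⟩ = (|↑⟩ - |↓⟩)/√2 and |+z⟩ = |↑⟩.
|⟨+z|-x⟩|² = 1/2.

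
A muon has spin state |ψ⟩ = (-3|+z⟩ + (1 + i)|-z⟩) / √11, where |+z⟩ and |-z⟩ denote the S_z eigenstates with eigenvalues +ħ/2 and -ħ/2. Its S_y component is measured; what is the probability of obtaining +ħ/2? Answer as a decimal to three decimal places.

|+y⟩ = (|+z⟩ + i|-z⟩)/√2, so ⟨+y|ψ⟩ = (-2 - i) / (√2·√11).
P = |-2 - i|² / 22 = 5/22.

0.227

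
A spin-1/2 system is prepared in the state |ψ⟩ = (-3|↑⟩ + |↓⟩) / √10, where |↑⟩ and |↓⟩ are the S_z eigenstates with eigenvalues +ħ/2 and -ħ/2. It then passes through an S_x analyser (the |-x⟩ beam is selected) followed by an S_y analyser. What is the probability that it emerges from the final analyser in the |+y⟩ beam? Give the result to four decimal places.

0.4000

First analyser (S_x): P(|-x⟩) = |⟨-x|ψ⟩|² = 16/20.
After stage 1 the state is |-x⟩; P(|+y⟩) = |⟨+y|-x⟩|² = 1/2.
Joint probability = 16/20 × 1/2 = 0.4000.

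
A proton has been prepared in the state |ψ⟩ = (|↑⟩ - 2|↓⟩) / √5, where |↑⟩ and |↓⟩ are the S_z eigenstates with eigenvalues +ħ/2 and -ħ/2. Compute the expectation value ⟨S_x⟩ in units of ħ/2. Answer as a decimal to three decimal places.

-0.800

⟨σ_x⟩ = 2 Re(a* b)/(|a|²+|b|²) with a = 1, b = -2.
a* b = -2, so ⟨σ_x⟩ = -4/5.
⟨S_x⟩ = (ħ/2)·⟨σ_x⟩.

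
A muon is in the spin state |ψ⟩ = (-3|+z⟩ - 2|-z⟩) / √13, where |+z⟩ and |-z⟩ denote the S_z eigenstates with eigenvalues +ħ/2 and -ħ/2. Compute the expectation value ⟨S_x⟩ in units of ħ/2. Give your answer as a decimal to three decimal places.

0.923

⟨σ_x⟩ = 2 Re(a* b)/(|a|²+|b|²) with a = -3, b = -2.
a* b = 6, so ⟨σ_x⟩ = 12/13.
⟨S_x⟩ = (ħ/2)·⟨σ_x⟩.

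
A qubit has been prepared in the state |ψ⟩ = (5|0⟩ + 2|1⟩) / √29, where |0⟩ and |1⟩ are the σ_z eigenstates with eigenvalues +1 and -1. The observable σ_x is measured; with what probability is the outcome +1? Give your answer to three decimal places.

0.845

|+x⟩ = (|0⟩ + |1⟩)/√2, so ⟨+x|ψ⟩ = (7) / (√2·√29).
P = |7|² / 58 = 49/58.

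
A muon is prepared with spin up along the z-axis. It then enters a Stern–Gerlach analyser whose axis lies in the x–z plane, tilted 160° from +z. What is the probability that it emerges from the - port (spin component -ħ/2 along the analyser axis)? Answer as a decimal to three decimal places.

0.970

For spin-½, the probability of finding spin-up along an axis at angle θ to the initial spin direction is cos²(θ/2); spin-down is sin²(θ/2).
θ = 160°, so P = sin²(80°) ≈ 0.970.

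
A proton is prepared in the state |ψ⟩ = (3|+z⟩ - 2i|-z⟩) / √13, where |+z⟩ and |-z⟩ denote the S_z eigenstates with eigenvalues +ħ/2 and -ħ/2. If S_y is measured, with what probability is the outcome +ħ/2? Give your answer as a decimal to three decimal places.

|+y⟩ = (|+z⟩ + i|-z⟩)/√2, so ⟨+y|ψ⟩ = (1) / (√2·√13).
P = |1|² / 26 = 1/26.

0.038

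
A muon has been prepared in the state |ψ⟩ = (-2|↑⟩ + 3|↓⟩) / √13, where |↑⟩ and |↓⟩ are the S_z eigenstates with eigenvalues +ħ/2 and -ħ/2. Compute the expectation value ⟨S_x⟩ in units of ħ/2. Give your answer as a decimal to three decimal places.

-0.923

⟨σ_x⟩ = 2 Re(a* b)/(|a|²+|b|²) with a = -2, b = 3.
a* b = -6, so ⟨σ_x⟩ = -12/13.
⟨S_x⟩ = (ħ/2)·⟨σ_x⟩.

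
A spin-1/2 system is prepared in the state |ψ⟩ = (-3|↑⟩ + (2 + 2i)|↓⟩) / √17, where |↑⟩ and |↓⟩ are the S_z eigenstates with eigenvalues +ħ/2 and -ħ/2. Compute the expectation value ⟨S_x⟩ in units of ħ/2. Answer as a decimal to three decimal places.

⟨σ_x⟩ = 2 Re(a* b)/(|a|²+|b|²) with a = -3, b = (2 + 2i).
a* b = (-6 - 6i), so ⟨σ_x⟩ = -12/17.
⟨S_x⟩ = (ħ/2)·⟨σ_x⟩.

-0.706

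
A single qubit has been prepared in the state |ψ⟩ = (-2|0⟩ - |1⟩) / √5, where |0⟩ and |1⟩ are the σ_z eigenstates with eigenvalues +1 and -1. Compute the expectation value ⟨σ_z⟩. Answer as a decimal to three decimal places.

⟨σ_z⟩ = |a|² - |b|² divided by |a|²+|b|², with a, b the |0⟩, |1⟩ amplitudes.
= (4 - 1)/5 = 3/5.

0.600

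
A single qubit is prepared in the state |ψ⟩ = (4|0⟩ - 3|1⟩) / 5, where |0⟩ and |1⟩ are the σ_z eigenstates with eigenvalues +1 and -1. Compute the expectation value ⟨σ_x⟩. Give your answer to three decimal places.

-0.960

⟨σ_x⟩ = 2 Re(a* b)/(|a|²+|b|²) with a = 4, b = -3.
a* b = -12, so ⟨σ_x⟩ = -24/25.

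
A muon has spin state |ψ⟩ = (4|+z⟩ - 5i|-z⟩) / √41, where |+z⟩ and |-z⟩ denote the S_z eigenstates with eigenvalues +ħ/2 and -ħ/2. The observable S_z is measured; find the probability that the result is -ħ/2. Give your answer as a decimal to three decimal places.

0.610

The -ħ/2 outcome corresponds to |-z⟩. Its amplitude in |ψ⟩ is -5i/√41.
P = |-5i|² / 41 = 25/41.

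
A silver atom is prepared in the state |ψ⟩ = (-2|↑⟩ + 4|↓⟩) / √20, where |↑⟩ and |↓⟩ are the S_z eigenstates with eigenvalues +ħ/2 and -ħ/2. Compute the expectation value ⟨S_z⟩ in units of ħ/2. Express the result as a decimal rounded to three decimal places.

⟨σ_z⟩ = |a|² - |b|² divided by |a|²+|b|², with a, b the |↑⟩, |↓⟩ amplitudes.
= (4 - 16)/20 = -12/20.
⟨S_z⟩ = (ħ/2)·⟨σ_z⟩.

-0.600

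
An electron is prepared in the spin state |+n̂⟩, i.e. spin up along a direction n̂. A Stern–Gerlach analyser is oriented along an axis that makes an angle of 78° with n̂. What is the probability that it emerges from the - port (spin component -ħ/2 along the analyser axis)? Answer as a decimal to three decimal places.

For spin-½, the probability of finding spin-up along an axis at angle θ to the initial spin direction is cos²(θ/2); spin-down is sin²(θ/2).
θ = 78°, so P = sin²(39°) ≈ 0.396.

0.396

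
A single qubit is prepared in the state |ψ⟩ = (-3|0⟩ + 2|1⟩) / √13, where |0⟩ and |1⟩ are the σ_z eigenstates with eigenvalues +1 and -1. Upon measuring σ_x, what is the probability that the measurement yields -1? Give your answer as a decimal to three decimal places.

|-x⟩ = (|0⟩ - |1⟩)/√2, so ⟨-x|ψ⟩ = (-5) / (√2·√13).
P = |-5|² / 26 = 25/26.

0.962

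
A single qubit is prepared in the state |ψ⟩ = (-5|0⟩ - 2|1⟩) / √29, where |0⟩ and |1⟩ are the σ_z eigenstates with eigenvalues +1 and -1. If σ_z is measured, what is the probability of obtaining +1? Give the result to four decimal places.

0.8621

The +1 outcome corresponds to |0⟩. Its amplitude in |ψ⟩ is -5/√29.
P = |-5|² / 29 = 25/29.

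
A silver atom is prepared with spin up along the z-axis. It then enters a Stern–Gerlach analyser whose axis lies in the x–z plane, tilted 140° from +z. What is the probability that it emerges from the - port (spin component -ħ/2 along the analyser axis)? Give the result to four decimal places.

0.8830

For spin-½, the probability of finding spin-up along an axis at angle θ to the initial spin direction is cos²(θ/2); spin-down is sin²(θ/2).
θ = 140°, so P = sin²(70°) ≈ 0.8830.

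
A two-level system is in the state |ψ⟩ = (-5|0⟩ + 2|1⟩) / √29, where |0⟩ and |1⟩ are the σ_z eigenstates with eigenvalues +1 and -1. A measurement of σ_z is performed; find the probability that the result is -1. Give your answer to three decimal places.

0.138

The -1 outcome corresponds to |1⟩. Its amplitude in |ψ⟩ is 2/√29.
P = |2|² / 29 = 4/29.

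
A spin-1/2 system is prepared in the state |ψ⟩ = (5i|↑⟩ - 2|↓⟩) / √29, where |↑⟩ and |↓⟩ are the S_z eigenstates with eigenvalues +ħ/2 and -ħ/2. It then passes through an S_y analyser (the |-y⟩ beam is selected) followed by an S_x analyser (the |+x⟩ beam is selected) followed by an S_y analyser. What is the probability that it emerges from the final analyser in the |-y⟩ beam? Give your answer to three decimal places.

First analyser (S_y): P(|-y⟩) = |⟨-y|ψ⟩|² = 9/58.
After stage 1 the state is |-y⟩; P(|+x⟩) = |⟨+x|-y⟩|² = 1/2.
After stage 2 the state is |+x⟩; P(|-y⟩) = |⟨-y|+x⟩|² = 1/2.
Joint probability = 9/58 × 1/2 × 1/2 = 0.039.

0.039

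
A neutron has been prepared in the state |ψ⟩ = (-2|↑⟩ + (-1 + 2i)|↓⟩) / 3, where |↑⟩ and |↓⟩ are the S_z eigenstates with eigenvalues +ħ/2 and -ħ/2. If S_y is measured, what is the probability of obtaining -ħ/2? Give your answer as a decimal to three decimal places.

0.944

|-y⟩ = (|↑⟩ - i|↓⟩)/√2, so ⟨-y|ψ⟩ = (-4 - i) / (√2·3).
P = |-4 - i|² / 18 = 17/18.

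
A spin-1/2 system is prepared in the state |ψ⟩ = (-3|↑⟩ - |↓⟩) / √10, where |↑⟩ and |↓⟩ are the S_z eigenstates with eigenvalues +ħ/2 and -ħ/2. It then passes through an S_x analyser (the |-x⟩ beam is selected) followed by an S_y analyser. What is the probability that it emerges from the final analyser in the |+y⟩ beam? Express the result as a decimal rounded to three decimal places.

First analyser (S_x): P(|-x⟩) = |⟨-x|ψ⟩|² = 4/20.
After stage 1 the state is |-x⟩; P(|+y⟩) = |⟨+y|-x⟩|² = 1/2.
Joint probability = 4/20 × 1/2 = 0.100.

0.100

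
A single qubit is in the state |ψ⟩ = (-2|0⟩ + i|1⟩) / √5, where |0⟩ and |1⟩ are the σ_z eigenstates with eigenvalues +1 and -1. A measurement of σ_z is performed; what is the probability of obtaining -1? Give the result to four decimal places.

0.2000

The -1 outcome corresponds to |1⟩. Its amplitude in |ψ⟩ is i/√5.
P = |i|² / 5 = 1/5.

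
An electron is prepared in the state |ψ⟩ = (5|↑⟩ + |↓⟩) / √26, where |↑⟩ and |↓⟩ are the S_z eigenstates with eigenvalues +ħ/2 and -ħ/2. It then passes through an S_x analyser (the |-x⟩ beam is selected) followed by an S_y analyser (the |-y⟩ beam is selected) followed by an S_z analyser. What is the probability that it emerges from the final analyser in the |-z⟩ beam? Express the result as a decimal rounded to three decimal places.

First analyser (S_x): P(|-x⟩) = |⟨-x|ψ⟩|² = 16/52.
After stage 1 the state is |-x⟩; P(|-y⟩) = |⟨-y|-x⟩|² = 1/2.
After stage 2 the state is |-y⟩; P(|-z⟩) = |⟨-z|-y⟩|² = 1/2.
Joint probability = 16/52 × 1/2 × 1/2 = 0.077.

0.077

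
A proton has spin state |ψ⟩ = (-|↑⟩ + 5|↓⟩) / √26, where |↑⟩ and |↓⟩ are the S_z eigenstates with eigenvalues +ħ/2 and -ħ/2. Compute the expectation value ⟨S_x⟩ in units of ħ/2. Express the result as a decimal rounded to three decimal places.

-0.385

⟨σ_x⟩ = 2 Re(a* b)/(|a|²+|b|²) with a = -1, b = 5.
a* b = -5, so ⟨σ_x⟩ = -10/26.
⟨S_x⟩ = (ħ/2)·⟨σ_x⟩.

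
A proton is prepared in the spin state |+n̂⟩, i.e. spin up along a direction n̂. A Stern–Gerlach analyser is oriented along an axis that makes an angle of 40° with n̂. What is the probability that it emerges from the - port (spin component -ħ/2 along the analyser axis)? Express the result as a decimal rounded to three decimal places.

For spin-½, the probability of finding spin-up along an axis at angle θ to the initial spin direction is cos²(θ/2); spin-down is sin²(θ/2).
θ = 40°, so P = sin²(20°) ≈ 0.117.

0.117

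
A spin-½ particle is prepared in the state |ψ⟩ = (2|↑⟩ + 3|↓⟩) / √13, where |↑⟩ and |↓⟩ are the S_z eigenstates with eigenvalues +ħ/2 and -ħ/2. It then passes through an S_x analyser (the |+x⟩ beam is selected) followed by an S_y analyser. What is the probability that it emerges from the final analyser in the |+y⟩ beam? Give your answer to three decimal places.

0.481

First analyser (S_x): P(|+x⟩) = |⟨+x|ψ⟩|² = 25/26.
After stage 1 the state is |+x⟩; P(|+y⟩) = |⟨+y|+x⟩|² = 1/2.
Joint probability = 25/26 × 1/2 = 0.481.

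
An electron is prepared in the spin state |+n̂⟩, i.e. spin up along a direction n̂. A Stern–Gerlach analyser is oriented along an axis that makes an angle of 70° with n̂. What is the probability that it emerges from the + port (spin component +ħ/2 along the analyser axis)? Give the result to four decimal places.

0.6710

For spin-½, the probability of finding spin-up along an axis at angle θ to the initial spin direction is cos²(θ/2); spin-down is sin²(θ/2).
θ = 70°, so P = cos²(35°) ≈ 0.6710.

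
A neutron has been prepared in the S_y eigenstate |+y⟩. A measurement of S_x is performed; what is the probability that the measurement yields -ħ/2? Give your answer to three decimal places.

In the S_z basis, |+y⟩ = (|+z⟩ + i|-z⟩)/√2 and |-x⟩ = (|+z⟩ - |-z⟩)/√2.
|⟨-x|+y⟩|² = 1/2.

0.500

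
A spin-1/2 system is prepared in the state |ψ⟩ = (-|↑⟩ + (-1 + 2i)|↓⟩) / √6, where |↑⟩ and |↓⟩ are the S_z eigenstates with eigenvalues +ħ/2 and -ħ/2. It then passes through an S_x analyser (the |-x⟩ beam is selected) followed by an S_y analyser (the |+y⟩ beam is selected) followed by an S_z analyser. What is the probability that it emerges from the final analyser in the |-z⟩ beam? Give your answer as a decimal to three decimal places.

First analyser (S_x): P(|-x⟩) = |⟨-x|ψ⟩|² = 4/12.
After stage 1 the state is |-x⟩; P(|+y⟩) = |⟨+y|-x⟩|² = 1/2.
After stage 2 the state is |+y⟩; P(|-z⟩) = |⟨-z|+y⟩|² = 1/2.
Joint probability = 4/12 × 1/2 × 1/2 = 0.083.

0.083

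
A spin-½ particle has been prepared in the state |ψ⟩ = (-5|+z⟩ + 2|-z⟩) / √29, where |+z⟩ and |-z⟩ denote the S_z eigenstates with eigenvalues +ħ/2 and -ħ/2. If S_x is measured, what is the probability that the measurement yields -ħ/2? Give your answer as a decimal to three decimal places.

0.845

|-x⟩ = (|+z⟩ - |-z⟩)/√2, so ⟨-x|ψ⟩ = (-7) / (√2·√29).
P = |-7|² / 58 = 49/58.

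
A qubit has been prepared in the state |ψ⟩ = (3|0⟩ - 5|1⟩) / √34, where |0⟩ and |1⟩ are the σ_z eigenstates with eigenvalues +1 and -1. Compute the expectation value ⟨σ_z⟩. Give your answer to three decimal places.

-0.471

⟨σ_z⟩ = |a|² - |b|² divided by |a|²+|b|², with a, b the |0⟩, |1⟩ amplitudes.
= (9 - 25)/34 = -16/34.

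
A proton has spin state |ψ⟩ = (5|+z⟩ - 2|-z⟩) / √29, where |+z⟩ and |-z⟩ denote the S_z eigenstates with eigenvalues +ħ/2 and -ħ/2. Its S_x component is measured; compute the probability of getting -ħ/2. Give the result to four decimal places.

|-x⟩ = (|+z⟩ - |-z⟩)/√2, so ⟨-x|ψ⟩ = (7) / (√2·√29).
P = |7|² / 58 = 49/58.

0.8448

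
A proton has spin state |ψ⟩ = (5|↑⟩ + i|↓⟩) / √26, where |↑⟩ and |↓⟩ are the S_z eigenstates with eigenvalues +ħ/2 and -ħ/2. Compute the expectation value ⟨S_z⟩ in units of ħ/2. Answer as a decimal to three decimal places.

0.923

⟨σ_z⟩ = |a|² - |b|² divided by |a|²+|b|², with a, b the |↑⟩, |↓⟩ amplitudes.
= (25 - 1)/26 = 24/26.
⟨S_z⟩ = (ħ/2)·⟨σ_z⟩.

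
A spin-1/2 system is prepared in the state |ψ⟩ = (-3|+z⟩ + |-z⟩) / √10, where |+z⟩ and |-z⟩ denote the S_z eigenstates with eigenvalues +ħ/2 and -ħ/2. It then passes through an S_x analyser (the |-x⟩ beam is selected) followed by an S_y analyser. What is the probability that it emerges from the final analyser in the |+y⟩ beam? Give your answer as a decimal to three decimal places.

First analyser (S_x): P(|-x⟩) = |⟨-x|ψ⟩|² = 16/20.
After stage 1 the state is |-x⟩; P(|+y⟩) = |⟨+y|-x⟩|² = 1/2.
Joint probability = 16/20 × 1/2 = 0.400.

0.400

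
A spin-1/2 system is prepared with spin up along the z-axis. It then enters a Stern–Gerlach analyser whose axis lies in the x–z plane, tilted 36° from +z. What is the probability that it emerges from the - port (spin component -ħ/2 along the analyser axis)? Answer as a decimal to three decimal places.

For spin-½, the probability of finding spin-up along an axis at angle θ to the initial spin direction is cos²(θ/2); spin-down is sin²(θ/2).
θ = 36°, so P = sin²(18°) ≈ 0.095.

0.095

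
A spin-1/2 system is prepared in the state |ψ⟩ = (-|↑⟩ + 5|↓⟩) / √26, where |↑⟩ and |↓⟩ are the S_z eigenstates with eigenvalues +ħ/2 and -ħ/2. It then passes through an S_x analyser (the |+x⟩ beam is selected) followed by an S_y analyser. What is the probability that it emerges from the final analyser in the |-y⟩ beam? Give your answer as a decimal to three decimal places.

First analyser (S_x): P(|+x⟩) = |⟨+x|ψ⟩|² = 16/52.
After stage 1 the state is |+x⟩; P(|-y⟩) = |⟨-y|+x⟩|² = 1/2.
Joint probability = 16/52 × 1/2 = 0.154.

0.154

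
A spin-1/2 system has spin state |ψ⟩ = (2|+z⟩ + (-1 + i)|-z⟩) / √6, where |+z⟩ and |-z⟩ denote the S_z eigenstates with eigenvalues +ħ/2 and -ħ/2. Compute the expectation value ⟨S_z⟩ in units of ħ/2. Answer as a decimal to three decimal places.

0.333

⟨σ_z⟩ = |a|² - |b|² divided by |a|²+|b|², with a, b the |+z⟩, |-z⟩ amplitudes.
= (4 - 2)/6 = 2/6.
⟨S_z⟩ = (ħ/2)·⟨σ_z⟩.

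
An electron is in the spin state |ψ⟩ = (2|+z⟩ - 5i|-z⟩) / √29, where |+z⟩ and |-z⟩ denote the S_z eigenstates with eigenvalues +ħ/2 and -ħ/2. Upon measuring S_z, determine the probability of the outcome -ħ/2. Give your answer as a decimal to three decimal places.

0.862

The -ħ/2 outcome corresponds to |-z⟩. Its amplitude in |ψ⟩ is -5i/√29.
P = |-5i|² / 29 = 25/29.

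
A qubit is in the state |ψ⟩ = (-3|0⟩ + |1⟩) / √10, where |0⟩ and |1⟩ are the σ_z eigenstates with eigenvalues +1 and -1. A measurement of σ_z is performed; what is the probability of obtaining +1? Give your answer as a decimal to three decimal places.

0.900

The +1 outcome corresponds to |0⟩. Its amplitude in |ψ⟩ is -3/√10.
P = |-3|² / 10 = 9/10.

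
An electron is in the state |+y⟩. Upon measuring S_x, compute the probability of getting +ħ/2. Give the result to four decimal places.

In the S_z basis, |+y⟩ = (|↑⟩ + i|↓⟩)/√2 and |+x⟩ = (|↑⟩ + |↓⟩)/√2.
|⟨+x|+y⟩|² = 1/2.

0.5000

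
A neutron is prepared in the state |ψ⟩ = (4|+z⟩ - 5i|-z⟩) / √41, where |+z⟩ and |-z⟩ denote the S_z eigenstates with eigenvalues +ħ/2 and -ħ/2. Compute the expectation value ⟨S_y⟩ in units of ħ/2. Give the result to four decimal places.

⟨σ_y⟩ = 2 Im(a* b)/(|a|²+|b|²) with a = 4, b = -5i.
a* b = -20i, so ⟨σ_y⟩ = -40/41.
⟨S_y⟩ = (ħ/2)·⟨σ_y⟩.

-0.9756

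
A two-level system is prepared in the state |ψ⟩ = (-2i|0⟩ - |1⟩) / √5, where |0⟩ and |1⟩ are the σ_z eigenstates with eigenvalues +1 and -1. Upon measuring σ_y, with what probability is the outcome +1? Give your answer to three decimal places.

0.100

|+y⟩ = (|0⟩ + i|1⟩)/√2, so ⟨+y|ψ⟩ = (-i) / (√2·√5).
P = |-i|² / 10 = 1/10.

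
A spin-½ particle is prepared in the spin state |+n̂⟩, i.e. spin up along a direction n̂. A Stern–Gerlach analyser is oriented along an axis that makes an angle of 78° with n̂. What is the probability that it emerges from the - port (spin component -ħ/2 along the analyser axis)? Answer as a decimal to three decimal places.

For spin-½, the probability of finding spin-up along an axis at angle θ to the initial spin direction is cos²(θ/2); spin-down is sin²(θ/2).
θ = 78°, so P = sin²(39°) ≈ 0.396.

0.396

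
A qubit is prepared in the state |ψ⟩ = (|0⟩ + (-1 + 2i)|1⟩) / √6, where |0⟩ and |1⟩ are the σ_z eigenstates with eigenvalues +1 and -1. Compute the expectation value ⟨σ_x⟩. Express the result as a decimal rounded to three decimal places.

-0.333

⟨σ_x⟩ = 2 Re(a* b)/(|a|²+|b|²) with a = 1, b = (-1 + 2i).
a* b = (-1 + 2i), so ⟨σ_x⟩ = -2/6.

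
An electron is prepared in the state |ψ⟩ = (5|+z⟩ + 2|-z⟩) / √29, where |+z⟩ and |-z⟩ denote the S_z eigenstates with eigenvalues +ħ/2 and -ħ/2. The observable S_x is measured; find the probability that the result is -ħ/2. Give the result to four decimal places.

|-x⟩ = (|+z⟩ - |-z⟩)/√2, so ⟨-x|ψ⟩ = (3) / (√2·√29).
P = |3|² / 58 = 9/58.

0.1552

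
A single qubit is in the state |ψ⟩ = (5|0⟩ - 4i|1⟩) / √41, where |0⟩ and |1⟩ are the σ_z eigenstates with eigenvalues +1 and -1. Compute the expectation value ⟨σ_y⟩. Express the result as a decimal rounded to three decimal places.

⟨σ_y⟩ = 2 Im(a* b)/(|a|²+|b|²) with a = 5, b = -4i.
a* b = -20i, so ⟨σ_y⟩ = -40/41.

-0.976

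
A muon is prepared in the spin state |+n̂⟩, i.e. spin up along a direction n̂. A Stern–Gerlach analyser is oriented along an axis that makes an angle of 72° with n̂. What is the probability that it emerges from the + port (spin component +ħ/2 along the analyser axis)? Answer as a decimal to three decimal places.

0.655

For spin-½, the probability of finding spin-up along an axis at angle θ to the initial spin direction is cos²(θ/2); spin-down is sin²(θ/2).
θ = 72°, so P = cos²(36°) ≈ 0.655.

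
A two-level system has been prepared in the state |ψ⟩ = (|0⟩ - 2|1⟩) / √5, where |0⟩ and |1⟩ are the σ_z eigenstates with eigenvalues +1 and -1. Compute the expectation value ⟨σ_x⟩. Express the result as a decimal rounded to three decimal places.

-0.800

⟨σ_x⟩ = 2 Re(a* b)/(|a|²+|b|²) with a = 1, b = -2.
a* b = -2, so ⟨σ_x⟩ = -4/5.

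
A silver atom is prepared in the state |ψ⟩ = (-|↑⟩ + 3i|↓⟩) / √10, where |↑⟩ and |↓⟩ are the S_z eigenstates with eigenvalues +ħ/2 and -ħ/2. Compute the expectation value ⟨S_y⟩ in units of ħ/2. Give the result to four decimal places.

⟨σ_y⟩ = 2 Im(a* b)/(|a|²+|b|²) with a = -1, b = 3i.
a* b = -3i, so ⟨σ_y⟩ = -6/10.
⟨S_y⟩ = (ħ/2)·⟨σ_y⟩.

-0.6000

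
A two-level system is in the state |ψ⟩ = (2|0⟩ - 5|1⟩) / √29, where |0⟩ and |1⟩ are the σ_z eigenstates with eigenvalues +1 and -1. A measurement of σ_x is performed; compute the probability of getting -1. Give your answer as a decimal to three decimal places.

0.845

|-x⟩ = (|0⟩ - |1⟩)/√2, so ⟨-x|ψ⟩ = (7) / (√2·√29).
P = |7|² / 58 = 49/58.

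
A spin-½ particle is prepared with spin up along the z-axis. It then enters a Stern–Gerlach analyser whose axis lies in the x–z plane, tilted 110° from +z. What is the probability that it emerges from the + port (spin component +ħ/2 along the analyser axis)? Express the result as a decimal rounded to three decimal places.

0.329

For spin-½, the probability of finding spin-up along an axis at angle θ to the initial spin direction is cos²(θ/2); spin-down is sin²(θ/2).
θ = 110°, so P = cos²(55°) ≈ 0.329.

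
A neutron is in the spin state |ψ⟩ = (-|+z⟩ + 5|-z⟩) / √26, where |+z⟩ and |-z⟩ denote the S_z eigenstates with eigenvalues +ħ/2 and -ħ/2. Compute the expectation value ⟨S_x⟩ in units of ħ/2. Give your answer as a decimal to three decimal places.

⟨σ_x⟩ = 2 Re(a* b)/(|a|²+|b|²) with a = -1, b = 5.
a* b = -5, so ⟨σ_x⟩ = -10/26.
⟨S_x⟩ = (ħ/2)·⟨σ_x⟩.

-0.385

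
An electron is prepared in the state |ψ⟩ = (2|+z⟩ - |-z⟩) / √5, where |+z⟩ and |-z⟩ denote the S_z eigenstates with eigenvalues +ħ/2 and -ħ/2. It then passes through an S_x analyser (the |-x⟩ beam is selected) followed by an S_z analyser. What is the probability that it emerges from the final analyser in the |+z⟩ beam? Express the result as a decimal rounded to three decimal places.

0.450

First analyser (S_x): P(|-x⟩) = |⟨-x|ψ⟩|² = 9/10.
After stage 1 the state is |-x⟩; P(|+z⟩) = |⟨+z|-x⟩|² = 1/2.
Joint probability = 9/10 × 1/2 = 0.450.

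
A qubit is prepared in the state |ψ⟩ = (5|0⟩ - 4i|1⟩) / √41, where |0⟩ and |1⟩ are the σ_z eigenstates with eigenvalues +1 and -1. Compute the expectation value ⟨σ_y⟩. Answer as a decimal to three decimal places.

⟨σ_y⟩ = 2 Im(a* b)/(|a|²+|b|²) with a = 5, b = -4i.
a* b = -20i, so ⟨σ_y⟩ = -40/41.

-0.976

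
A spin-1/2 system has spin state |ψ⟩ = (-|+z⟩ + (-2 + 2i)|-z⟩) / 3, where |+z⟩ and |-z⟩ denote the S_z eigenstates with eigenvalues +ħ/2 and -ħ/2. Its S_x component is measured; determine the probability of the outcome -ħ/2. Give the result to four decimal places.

|-x⟩ = (|+z⟩ - |-z⟩)/√2, so ⟨-x|ψ⟩ = (1 - 2i) / (√2·3).
P = |1 - 2i|² / 18 = 5/18.

0.2778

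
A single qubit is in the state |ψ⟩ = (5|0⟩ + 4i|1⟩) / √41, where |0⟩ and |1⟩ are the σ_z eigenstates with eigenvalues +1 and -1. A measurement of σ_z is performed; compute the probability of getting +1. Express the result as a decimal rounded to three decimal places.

The +1 outcome corresponds to |0⟩. Its amplitude in |ψ⟩ is 5/√41.
P = |5|² / 41 = 25/41.

0.610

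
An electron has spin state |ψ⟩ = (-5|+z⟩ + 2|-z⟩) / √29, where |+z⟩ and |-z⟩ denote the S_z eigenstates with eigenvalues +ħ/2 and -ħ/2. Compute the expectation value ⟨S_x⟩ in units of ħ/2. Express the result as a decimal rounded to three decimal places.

-0.690

⟨σ_x⟩ = 2 Re(a* b)/(|a|²+|b|²) with a = -5, b = 2.
a* b = -10, so ⟨σ_x⟩ = -20/29.
⟨S_x⟩ = (ħ/2)·⟨σ_x⟩.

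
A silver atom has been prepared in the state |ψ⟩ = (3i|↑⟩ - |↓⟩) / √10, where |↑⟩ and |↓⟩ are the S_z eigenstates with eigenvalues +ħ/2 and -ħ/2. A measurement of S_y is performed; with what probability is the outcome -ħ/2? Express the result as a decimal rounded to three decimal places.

0.200

|-y⟩ = (|↑⟩ - i|↓⟩)/√2, so ⟨-y|ψ⟩ = (2i) / (√2·√10).
P = |2i|² / 20 = 4/20.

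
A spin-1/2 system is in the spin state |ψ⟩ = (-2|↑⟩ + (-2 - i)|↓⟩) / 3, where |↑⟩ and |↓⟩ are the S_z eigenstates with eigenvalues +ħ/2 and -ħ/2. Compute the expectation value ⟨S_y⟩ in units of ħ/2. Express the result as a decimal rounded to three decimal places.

0.444

⟨σ_y⟩ = 2 Im(a* b)/(|a|²+|b|²) with a = -2, b = (-2 - i).
a* b = (4 + 2i), so ⟨σ_y⟩ = 4/9.
⟨S_y⟩ = (ħ/2)·⟨σ_y⟩.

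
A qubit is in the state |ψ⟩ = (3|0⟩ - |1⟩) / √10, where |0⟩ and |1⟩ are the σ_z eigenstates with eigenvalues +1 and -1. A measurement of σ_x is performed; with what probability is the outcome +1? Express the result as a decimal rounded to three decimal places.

|+x⟩ = (|0⟩ + |1⟩)/√2, so ⟨+x|ψ⟩ = (2) / (√2·√10).
P = |2|² / 20 = 4/20.

0.200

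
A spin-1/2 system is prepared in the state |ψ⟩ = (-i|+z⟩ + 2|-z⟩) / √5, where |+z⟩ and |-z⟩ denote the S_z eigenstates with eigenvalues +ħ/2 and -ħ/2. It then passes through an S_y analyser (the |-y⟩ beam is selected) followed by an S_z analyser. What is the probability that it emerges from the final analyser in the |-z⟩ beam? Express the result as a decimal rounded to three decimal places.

0.050

First analyser (S_y): P(|-y⟩) = |⟨-y|ψ⟩|² = 1/10.
After stage 1 the state is |-y⟩; P(|-z⟩) = |⟨-z|-y⟩|² = 1/2.
Joint probability = 1/10 × 1/2 = 0.050.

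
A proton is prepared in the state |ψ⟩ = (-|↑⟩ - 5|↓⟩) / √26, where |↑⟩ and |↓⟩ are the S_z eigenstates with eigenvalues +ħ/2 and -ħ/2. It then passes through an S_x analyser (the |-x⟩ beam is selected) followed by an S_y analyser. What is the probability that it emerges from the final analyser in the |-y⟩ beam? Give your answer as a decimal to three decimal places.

0.154

First analyser (S_x): P(|-x⟩) = |⟨-x|ψ⟩|² = 16/52.
After stage 1 the state is |-x⟩; P(|-y⟩) = |⟨-y|-x⟩|² = 1/2.
Joint probability = 16/52 × 1/2 = 0.154.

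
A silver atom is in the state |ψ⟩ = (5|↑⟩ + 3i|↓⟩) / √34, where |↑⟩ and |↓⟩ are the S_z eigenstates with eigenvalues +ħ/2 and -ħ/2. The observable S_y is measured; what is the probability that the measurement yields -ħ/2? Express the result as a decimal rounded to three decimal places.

0.059

|-y⟩ = (|↑⟩ - i|↓⟩)/√2, so ⟨-y|ψ⟩ = (2) / (√2·√34).
P = |2|² / 68 = 4/68.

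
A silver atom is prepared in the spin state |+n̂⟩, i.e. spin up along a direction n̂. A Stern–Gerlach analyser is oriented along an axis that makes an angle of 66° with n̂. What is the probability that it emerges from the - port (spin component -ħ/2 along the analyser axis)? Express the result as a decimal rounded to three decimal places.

For spin-½, the probability of finding spin-up along an axis at angle θ to the initial spin direction is cos²(θ/2); spin-down is sin²(θ/2).
θ = 66°, so P = sin²(33°) ≈ 0.297.

0.297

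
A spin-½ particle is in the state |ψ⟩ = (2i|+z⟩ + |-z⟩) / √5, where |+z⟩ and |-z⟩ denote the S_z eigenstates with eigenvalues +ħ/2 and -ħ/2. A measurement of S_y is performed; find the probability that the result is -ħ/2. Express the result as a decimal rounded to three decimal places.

0.900

|-y⟩ = (|+z⟩ - i|-z⟩)/√2, so ⟨-y|ψ⟩ = (3i) / (√2·√5).
P = |3i|² / 10 = 9/10.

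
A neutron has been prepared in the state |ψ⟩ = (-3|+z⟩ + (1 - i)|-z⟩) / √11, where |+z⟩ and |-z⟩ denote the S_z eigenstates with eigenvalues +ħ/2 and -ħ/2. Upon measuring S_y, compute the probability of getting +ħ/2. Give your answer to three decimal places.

|+y⟩ = (|+z⟩ + i|-z⟩)/√2, so ⟨+y|ψ⟩ = (-4 - i) / (√2·√11).
P = |-4 - i|² / 22 = 17/22.

0.773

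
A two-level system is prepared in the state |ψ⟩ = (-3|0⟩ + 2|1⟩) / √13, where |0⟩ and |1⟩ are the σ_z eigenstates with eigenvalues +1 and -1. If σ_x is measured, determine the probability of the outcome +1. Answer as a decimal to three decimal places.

|+x⟩ = (|0⟩ + |1⟩)/√2, so ⟨+x|ψ⟩ = (-1) / (√2·√13).
P = |-1|² / 26 = 1/26.

0.038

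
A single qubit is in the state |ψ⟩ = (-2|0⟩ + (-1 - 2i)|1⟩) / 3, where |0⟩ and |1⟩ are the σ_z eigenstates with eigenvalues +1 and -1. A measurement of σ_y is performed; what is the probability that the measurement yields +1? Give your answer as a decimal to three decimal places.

0.944

|+y⟩ = (|0⟩ + i|1⟩)/√2, so ⟨+y|ψ⟩ = (-4 + i) / (√2·3).
P = |-4 + i|² / 18 = 17/18.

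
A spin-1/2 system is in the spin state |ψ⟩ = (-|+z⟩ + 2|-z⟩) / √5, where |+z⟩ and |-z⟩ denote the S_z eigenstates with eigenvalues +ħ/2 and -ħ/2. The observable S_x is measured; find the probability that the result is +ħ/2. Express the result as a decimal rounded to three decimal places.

|+x⟩ = (|+z⟩ + |-z⟩)/√2, so ⟨+x|ψ⟩ = (1) / (√2·√5).
P = |1|² / 10 = 1/10.

0.100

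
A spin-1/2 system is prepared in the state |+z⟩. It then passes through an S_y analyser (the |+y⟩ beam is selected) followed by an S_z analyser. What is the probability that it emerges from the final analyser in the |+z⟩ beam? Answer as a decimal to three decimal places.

0.250

First analyser (S_y): from |+z⟩, P(|+y⟩) = 1/2.
After stage 1 the state is |+y⟩; P(|+z⟩) = |⟨+z|+y⟩|² = 1/2.
Joint probability = 1/2 × 1/2 = 0.250.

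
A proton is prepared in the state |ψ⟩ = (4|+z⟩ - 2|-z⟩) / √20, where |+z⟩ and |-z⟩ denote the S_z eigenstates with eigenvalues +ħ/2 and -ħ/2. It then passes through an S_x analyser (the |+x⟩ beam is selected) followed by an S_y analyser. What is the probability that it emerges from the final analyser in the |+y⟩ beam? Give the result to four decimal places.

First analyser (S_x): P(|+x⟩) = |⟨+x|ψ⟩|² = 4/40.
After stage 1 the state is |+x⟩; P(|+y⟩) = |⟨+y|+x⟩|² = 1/2.
Joint probability = 4/40 × 1/2 = 0.0500.

0.0500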